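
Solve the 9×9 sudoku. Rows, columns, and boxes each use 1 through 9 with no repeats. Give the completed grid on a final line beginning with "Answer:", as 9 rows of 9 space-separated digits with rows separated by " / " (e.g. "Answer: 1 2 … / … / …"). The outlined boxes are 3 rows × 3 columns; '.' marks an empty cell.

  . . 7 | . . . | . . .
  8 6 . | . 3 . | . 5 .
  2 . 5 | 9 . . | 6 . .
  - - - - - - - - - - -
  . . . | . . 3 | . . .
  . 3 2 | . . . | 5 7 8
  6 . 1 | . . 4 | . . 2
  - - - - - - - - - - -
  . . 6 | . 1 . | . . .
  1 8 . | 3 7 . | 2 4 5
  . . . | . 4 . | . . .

Step 1. [r8c3∈{9}] only 9 remains possible at r8c3, so r8c3=9.
Step 2. [r3c5∈{8}] r3c5's peers cover all but 8, so r3c5=8.
Step 3. [r1c8∈{1,2,3,8,9}] across col 8, 2 lands solely at r1c8. So r1c8=2.
Step 4. [r2c3∈{4}] r2c3 has the single candidate 4, so r2c3=4.
Step 5. [r1c7∈{1,3,4,8,9}] row 1 places 8 nowhere but r1c7, so r1c7=8.
Step 6. [r9c3∈{3}] nothing but 3 survives at r9c3. So r9c3=3.
Step 7. [r3c9∈{1,3,4,7}] r3c9 is the only open cell in row 3 admitting 4. So r3c9=4.
Step 8. [r6c4∈{5,7,8}] r6c4 is the only open cell in row 6 admitting 8, so r6c4=8.
Step 9. [r4c4∈{1,2,5,6,7}] in box 5, 7 fits only at r4c4 ⇒ r4c4=7.
Step 10. [r5c1∈{4,9}] across row 5, 4 lands solely at r5c1. So r5c1=4.
Step 11. [r6c2∈{5,7,9}] across row 6, 7 lands solely at r6c2 ⇒ r6c2=7.
Step 12. [r3c8∈{1,3}] in row 3, 3 fits only at r3c8, so r3c8=3.
Step 13. [r6c8∈{9}] only 9 remains possible at r6c8. So r6c8=9.
Step 14. [r8c6∈{6}] nothing but 6 survives at r8c6. So r8c6=6.
Step 15. [r7c9∈{3,7,9}] r7c9 is the only open cell in col 9 admitting 3 ⇒ r7c9=3.
Step 16. [r4c5∈{2,5,6,9}] row 4 places 2 nowhere but r4c5, so r4c5=2.
Step 17. [r1c4∈{1,4,5,6}] 4 has one home in row 1: r1c4 ⇒ r1c4=4.
Step 18. [r3c6∈{1,7}] r3c6 is the only open cell in row 3 admitting 7, so r3c6=7.
Step 19. [r5c4∈{1,6}] 6 has one home in col 4: r5c4, so r5c4=6.
Step 20. [r2c4∈{1,2}] across col 4, 1 lands solely at r2c4. So r2c4=1.
Step 21. [r1c9∈{1,9}] in box 3, 1 fits only at r1c9 ⇒ r1c9=1.
Step 22. [r1c6∈{5}] r1c6 is down to just 5 ⇒ r1c6=5.
Step 23. [r2c6∈{2}] only 2 remains possible at r2c6. So r2c6=2.
Step 24. [r1c2∈{9}] r1c2's peers cover all but 9 ⇒ r1c2=9.
Step 25. [r4c2∈{5}] r4c2 is down to just 5. So r4c2=5.
Step 26. [r9c2∈{2}] r9c2 has the single candidate 2, so r9c2=2.
Step 27. [r9c4∈{5}] r9c4's peers cover all but 5, so r9c4=5.
Step 28. [r9c1∈{7}] r9c1 has the single candidate 7, so r9c1=7.
Step 29. [r4c9∈{6}] nothing but 6 survives at r4c9 ⇒ r4c9=6.
Step 30. [r9c9∈{9}] only 9 remains possible at r9c9 ⇒ r9c9=9.
Step 31. [r9c8∈{1,6,8}] 6 has one home in row 9: r9c8. So r9c8=6.
Step 32. [r7c6∈{8,9}] r7c6 is the only open cell in row 7 admitting 9. So r7c6=9.
Step 33. [r4c7∈{1,4}] 4 has one home in row 4: r4c7, so r4c7=4.
Step 34. [r2c9∈{7}] nothing but 7 survives at r2c9. So r2c9=7.
Step 35. [r7c8∈{8}] r7c8's peers cover all but 8, so r7c8=8.
Step 36. [r5c5∈{9}] r5c5's peers cover all but 9 ⇒ r5c5=9.
Step 37. [r7c1∈{5}] nothing but 5 survives at r7c1, so r7c1=5.
Step 38. [r9c7∈{1}] r9c7's peers cover all but 1 ⇒ r9c7=1.
Step 39. [r1c5∈{6}] r1c5 is down to just 6 ⇒ r1c5=6.
Step 40. [r4c1∈{9}] nothing but 9 survives at r4c1, so r4c1=9.
Step 41. [r4c3∈{8}] r4c3 is down to just 8, so r4c3=8.
Step 42. [r1c1∈{3}] r1c1 has the single candidate 3. So r1c1=3.
Step 43. [r4c8∈{1}] r4c8 is down to just 1. So r4c8=1.
Step 44. [r6c5∈{5}] r6c5 is down to just 5, so r6c5=5.
Step 45. [r5c6∈{1}] r5c6's peers cover all but 1. So r5c6=1.
Step 46. [r7c2∈{4}] r7c2 is down to just 4 ⇒ r7c2=4.
Step 47. [r7c4∈{2}] only 2 remains possible at r7c4, so r7c4=2.
Step 48. [r6c7∈{3}] r6c7 has the single candidate 3 ⇒ r6c7=3.
Step 49. [r3c2∈{1}] only 1 remains possible at r3c2. So r3c2=1.
Step 50. [r7c7∈{7}] only 7 remains possible at r7c7. So r7c7=7.
Step 51. [r2c7∈{9}] r2c7 has the single candidate 9, so r2c7=9.
Step 52. [r9c6∈{8}] r9c6's peers cover all but 8 ⇒ r9c6=8.

Answer: 3 9 7 4 6 5 8 2 1 / 8 6 4 1 3 2 9 5 7 / 2 1 5 9 8 7 6 3 4 / 9 5 8 7 2 3 4 1 6 / 4 3 2 6 9 1 5 7 8 / 6 7 1 8 5 4 3 9 2 / 5 4 6 2 1 9 7 8 3 / 1 8 9 3 7 6 2 4 5 / 7 2 3 5 4 8 1 6 9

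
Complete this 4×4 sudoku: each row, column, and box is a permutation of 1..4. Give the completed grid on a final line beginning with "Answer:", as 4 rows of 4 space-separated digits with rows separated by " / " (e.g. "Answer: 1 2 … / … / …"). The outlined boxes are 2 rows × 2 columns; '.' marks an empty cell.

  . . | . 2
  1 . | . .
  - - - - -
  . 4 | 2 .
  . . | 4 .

Step 1. [r3c1∈{3}] nothing but 3 survives at r3c1. So r3c1=3.
Step 2. [r2c3∈{3}] r2c3's peers cover all but 3. So r2c3=3.
Step 3. [r4c2∈{1,2}] across col 2, 1 lands solely at r4c2 ⇒ r4c2=1.
Step 4. [r1c2∈{3}] r1c2's peers cover all but 3. So r1c2=3.
Step 5. [r2c2∈{2}] nothing but 2 survives at r2c2, so r2c2=2.
Step 6. [r3c4∈{1}] r3c4 has the single candidate 1 ⇒ r3c4=1.
Step 7. [r1c3∈{1}] r1c3 is down to just 1. So r1c3=1.
Step 8. [r4c4∈{3}] nothing but 3 survives at r4c4 ⇒ r4c4=3.
Step 9. [r2c4∈{4}] r2c4's peers cover all but 4 ⇒ r2c4=4.
Step 10. [r4c1∈{2}] r4c1's peers cover all but 2 ⇒ r4c1=2.
Step 11. [r1c1∈{4}] nothing but 4 survives at r1c1 ⇒ r1c1=4.

Answer: 4 3 1 2 / 1 2 3 4 / 3 4 2 1 / 2 1 4 3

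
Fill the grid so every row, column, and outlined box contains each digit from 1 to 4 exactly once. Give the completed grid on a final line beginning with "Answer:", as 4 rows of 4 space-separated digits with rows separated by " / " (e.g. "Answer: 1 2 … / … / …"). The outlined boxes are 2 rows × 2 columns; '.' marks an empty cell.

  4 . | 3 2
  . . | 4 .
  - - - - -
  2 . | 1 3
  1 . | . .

Step 1. [r2c2∈{1,2,3}] across row 2, 2 lands solely at r2c2, so r2c2=2.
Step 2. [r4c4∈{4}] r4c4 is down to just 4, so r4c4=4.
Step 3. [r1c2∈{1}] r1c2 has the single candidate 1. So r1c2=1.
Step 4. [r2c1∈{3}] r2c1 has the single candidate 3. So r2c1=3.
Step 5. [r4c2∈{3}] nothing but 3 survives at r4c2. So r4c2=3.
Step 6. [r4c3∈{2}] r4c3's peers cover all but 2 ⇒ r4c3=2.
Step 7. [r2c4∈{1}] r2c4's peers cover all but 1 ⇒ r2c4=1.
Step 8. [r3c2∈{4}] r3c2 is down to just 4 ⇒ r3c2=4.

Answer: 4 1 3 2 / 3 2 4 1 / 2 4 1 3 / 1 3 2 4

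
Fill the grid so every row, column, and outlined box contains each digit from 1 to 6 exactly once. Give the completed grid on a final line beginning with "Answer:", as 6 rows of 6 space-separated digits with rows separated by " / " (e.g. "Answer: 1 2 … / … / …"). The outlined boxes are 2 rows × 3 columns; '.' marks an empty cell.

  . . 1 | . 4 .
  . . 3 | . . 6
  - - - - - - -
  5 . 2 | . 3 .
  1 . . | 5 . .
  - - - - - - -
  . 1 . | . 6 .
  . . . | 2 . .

Step 1. [r5c1∈{2,3,4}] in row 5, 2 fits only at r5c1. So r5c1=2.
Step 2. [r6c1∈{3,4,6}] r6c1 is the only open cell in col 1 admitting 3 ⇒ r6c1=3.
Step 3. [r3c4∈{1,4,6}] in col 4, 6 fits only at r3c4, so r3c4=6.
Step 4. [r3c2∈{4}] only 4 remains possible at r3c2 ⇒ r3c2=4.
Step 5. [r5c4∈{3,4}] 4 has one home in col 4: r5c4 ⇒ r5c4=4.
Step 6. [r5c3∈{5}] r5c3's peers cover all but 5. So r5c3=5.
Step 7. [r6c2∈{6}] r6c2's peers cover all but 6, so r6c2=6.
Step 8. [r4c5∈{2}] r4c5 is down to just 2, so r4c5=2.
Step 9. [r1c6∈{2,3,5}] across col 6, 2 lands solely at r1c6, so r1c6=2.
Step 10. [r2c5∈{1,5}] r2c5 is the only open cell in box 2 admitting 5. So r2c5=5.
Step 11. [r6c5∈{1}] r6c5 is down to just 1. So r6c5=1.
Step 12. [r3c6∈{1}] r3c6 is down to just 1 ⇒ r3c6=1.
Step 13. [r1c2∈{5}] r1c2 is down to just 5. So r1c2=5.
Step 14. [r2c2∈{2}] r2c2 has the single candidate 2. So r2c2=2.
Step 15. [r6c6∈{5}] nothing but 5 survives at r6c6. So r6c6=5.
Step 16. [r5c6∈{3}] only 3 remains possible at r5c6. So r5c6=3.
Step 17. [r4c2∈{3}] only 3 remains possible at r4c2, so r4c2=3.
Step 18. [r2c1∈{4}] nothing but 4 survives at r2c1 ⇒ r2c1=4.
Step 19. [r4c6∈{4}] r4c6's peers cover all but 4 ⇒ r4c6=4.
Step 20. [r2c4∈{1}] r2c4 has the single candidate 1 ⇒ r2c4=1.
Step 21. [r1c1∈{6}] only 6 remains possible at r1c1. So r1c1=6.
Step 22. [r1c4∈{3}] nothing but 3 survives at r1c4, so r1c4=3.
Step 23. [r4c3∈{6}] r4c3 has the single candidate 6. So r4c3=6.
Step 24. [r6c3∈{4}] only 4 remains possible at r6c3 ⇒ r6c3=4.

Answer: 6 5 1 3 4 2 / 4 2 3 1 5 6 / 5 4 2 6 3 1 / 1 3 6 5 2 4 / 2 1 5 4 6 3 / 3 6 4 2 1 5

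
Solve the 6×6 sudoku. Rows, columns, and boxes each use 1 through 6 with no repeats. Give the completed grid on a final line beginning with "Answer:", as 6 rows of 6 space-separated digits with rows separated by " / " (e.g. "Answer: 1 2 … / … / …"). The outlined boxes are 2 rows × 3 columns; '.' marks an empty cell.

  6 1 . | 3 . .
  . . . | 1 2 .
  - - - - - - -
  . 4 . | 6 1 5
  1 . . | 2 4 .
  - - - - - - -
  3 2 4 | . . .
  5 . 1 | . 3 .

Step 1. [r3c3∈{2,3}] r3c3 is the only open cell in row 3 admitting 3. So r3c3=3.
Step 2. [r5c5∈{5,6}] r5c5 is the only open cell in col 5 admitting 6. So r5c5=6.
Step 3. [r2c3∈{5}] nothing but 5 survives at r2c3. So r2c3=5.
Step 4. [r1c6∈{4}] nothing but 4 survives at r1c6, so r1c6=4.
Step 5. [r6c2∈{6}] r6c2 is down to just 6 ⇒ r6c2=6.
Step 6. [r2c1∈{4}] only 4 remains possible at r2c1. So r2c1=4.
Step 7. [r4c6∈{3}] r4c6 is down to just 3. So r4c6=3.
Step 8. [r2c2∈{3}] nothing but 3 survives at r2c2, so r2c2=3.
Step 9. [r6c4∈{4}] nothing but 4 survives at r6c4 ⇒ r6c4=4.
Step 10. [r1c5∈{5}] r1c5's peers cover all but 5, so r1c5=5.
Step 11. [r4c2∈{5}] nothing but 5 survives at r4c2. So r4c2=5.
Step 12. [r3c1∈{2}] r3c1's peers cover all but 2 ⇒ r3c1=2.
Step 13. [r1c3∈{2}] nothing but 2 survives at r1c3 ⇒ r1c3=2.
Step 14. [r5c4∈{5}] r5c4 has the single candidate 5. So r5c4=5.
Step 15. [r5c6∈{1}] r5c6's peers cover all but 1 ⇒ r5c6=1.
Step 16. [r6c6∈{2}] only 2 remains possible at r6c6. So r6c6=2.
Step 17. [r4c3∈{6}] r4c3 has the single candidate 6 ⇒ r4c3=6.
Step 18. [r2c6∈{6}] r2c6's peers cover all but 6. So r2c6=6.

Answer: 6 1 2 3 5 4 / 4 3 5 1 2 6 / 2 4 3 6 1 5 / 1 5 6 2 4 3 / 3 2 4 5 6 1 / 5 6 1 4 3 2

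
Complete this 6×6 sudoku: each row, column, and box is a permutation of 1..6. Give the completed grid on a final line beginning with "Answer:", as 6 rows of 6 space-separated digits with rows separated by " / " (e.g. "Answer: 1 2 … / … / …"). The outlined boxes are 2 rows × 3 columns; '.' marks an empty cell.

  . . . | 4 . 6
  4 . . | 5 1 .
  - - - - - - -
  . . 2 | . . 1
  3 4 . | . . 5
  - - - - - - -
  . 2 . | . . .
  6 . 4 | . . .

Step 1. [r2c6∈{2,3}] in row 2, 2 fits only at r2c6, so r2c6=2.
Step 2. [r6c6∈{3}] nothing but 3 survives at r6c6, so r6c6=3.
Step 3. [r5c3∈{1,3,5}] across row 5, 3 lands solely at r5c3 ⇒ r5c3=3.
Step 4. [r3c5∈{3,4,6}] 4 has one home in row 3: r3c5, so r3c5=4.
Step 5. [r1c3∈{1,5}] 5 has one home in col 3: r1c3. So r1c3=5.
Step 6. [r2c2∈{3,6}] row 2 places 3 nowhere but r2c2 ⇒ r2c2=3.
Step 7. [r3c2∈{5,6}] 6 has one home in col 2: r3c2. So r3c2=6.
Step 8. [r6c2∈{1,5}] in col 2, 5 fits only at r6c2, so r6c2=5.
Step 9. [r6c5∈{2}] r6c5 is down to just 2, so r6c5=2.
Step 10. [r5c1∈{1}] nothing but 1 survives at r5c1, so r5c1=1.
Step 11. [r5c4∈{6}] r5c4's peers cover all but 6, so r5c4=6.
Step 12. [r6c4∈{1}] r6c4 is down to just 1 ⇒ r6c4=1.
Step 13. [r4c3∈{1}] nothing but 1 survives at r4c3 ⇒ r4c3=1.
Step 14. [r1c5∈{3}] only 3 remains possible at r1c5 ⇒ r1c5=3.
Step 15. [r1c1∈{2}] r1c1's peers cover all but 2, so r1c1=2.
Step 16. [r1c2∈{1}] r1c2's peers cover all but 1. So r1c2=1.
Step 17. [r2c3∈{6}] r2c3 is down to just 6. So r2c3=6.
Step 18. [r4c4∈{2}] r4c4 is down to just 2 ⇒ r4c4=2.
Step 19. [r3c1∈{5}] r3c1's peers cover all but 5. So r3c1=5.
Step 20. [r5c6∈{4}] only 4 remains possible at r5c6. So r5c6=4.
Step 21. [r5c5∈{5}] only 5 remains possible at r5c5, so r5c5=5.
Step 22. [r4c5∈{6}] only 6 remains possible at r4c5 ⇒ r4c5=6.
Step 23. [r3c4∈{3}] r3c4's peers cover all but 3 ⇒ r3c4=3.

Answer: 2 1 5 4 3 6 / 4 3 6 5 1 2 / 5 6 2 3 4 1 / 3 4 1 2 6 5 / 1 2 3 6 5 4 / 6 5 4 1 2 3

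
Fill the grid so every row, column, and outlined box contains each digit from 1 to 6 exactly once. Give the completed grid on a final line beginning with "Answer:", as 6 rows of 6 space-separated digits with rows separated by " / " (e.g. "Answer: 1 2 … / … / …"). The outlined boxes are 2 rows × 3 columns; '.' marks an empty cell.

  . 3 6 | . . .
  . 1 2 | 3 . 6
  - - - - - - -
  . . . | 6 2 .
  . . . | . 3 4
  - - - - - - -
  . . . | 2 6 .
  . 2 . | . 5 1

Step 1. [r3c6∈{5}] only 5 remains possible at r3c6. So r3c6=5.
Step 2. [r2c1∈{4,5}] 5 has one home in row 2: r2c1, so r2c1=5.
Step 3. [r1c1∈{4}] only 4 remains possible at r1c1 ⇒ r1c1=4.
Step 4. [r4c4∈{1}] r4c4's peers cover all but 1, so r4c4=1.
Step 5. [r3c2∈{4}] nothing but 4 survives at r3c2, so r3c2=4.
Step 6. [r5c3∈{1,3,4,5}] across row 5, 4 lands solely at r5c3 ⇒ r5c3=4.
Step 7. [r6c3∈{3}] r6c3's peers cover all but 3 ⇒ r6c3=3.
Step 8. [r4c2∈{5,6}] across col 2, 6 lands solely at r4c2. So r4c2=6.
Step 9. [r3c1∈{1,3}] r3c1 is the only open cell in row 3 admitting 3, so r3c1=3.
Step 10. [r5c2∈{5}] r5c2 has the single candidate 5 ⇒ r5c2=5.
Step 11. [r3c3∈{1}] nothing but 1 survives at r3c3 ⇒ r3c3=1.
Step 12. [r1c5∈{1}] only 1 remains possible at r1c5. So r1c5=1.
Step 13. [r4c1∈{2}] r4c1 is down to just 2. So r4c1=2.
Step 14. [r5c1∈{1}] r5c1 is down to just 1 ⇒ r5c1=1.
Step 15. [r4c3∈{5}] only 5 remains possible at r4c3. So r4c3=5.
Step 16. [r2c5∈{4}] r2c5 is down to just 4, so r2c5=4.
Step 17. [r5c6∈{3}] r5c6's peers cover all but 3 ⇒ r5c6=3.
Step 18. [r6c1∈{6}] r6c1's peers cover all but 6. So r6c1=6.
Step 19. [r1c4∈{5}] r1c4 is down to just 5. So r1c4=5.
Step 20. [r1c6∈{2}] r1c6 has the single candidate 2. So r1c6=2.
Step 21. [r6c4∈{4}] r6c4's peers cover all but 4. So r6c4=4.

Answer: 4 3 6 5 1 2 / 5 1 2 3 4 6 / 3 4 1 6 2 5 / 2 6 5 1 3 4 / 1 5 4 2 6 3 / 6 2 3 4 5 1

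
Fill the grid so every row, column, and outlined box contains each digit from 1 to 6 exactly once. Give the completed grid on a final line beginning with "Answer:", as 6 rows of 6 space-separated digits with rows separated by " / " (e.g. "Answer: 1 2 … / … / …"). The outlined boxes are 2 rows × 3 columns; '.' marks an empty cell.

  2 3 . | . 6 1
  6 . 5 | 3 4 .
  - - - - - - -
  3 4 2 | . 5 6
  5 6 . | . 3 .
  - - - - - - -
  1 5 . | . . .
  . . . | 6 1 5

Step 1. [r5c6∈{2,3,4}] in col 6, 3 fits only at r5c6. So r5c6=3.
Step 2. [r5c4∈{2,4}] in box 6, 4 fits only at r5c4 ⇒ r5c4=4.
Step 3. [r4c4∈{1,2}] col 4 places 2 nowhere but r4c4 ⇒ r4c4=2.
Step 4. [r6c3∈{3,4}] r6c3 is the only open cell in row 6 admitting 3 ⇒ r6c3=3.
Step 5. [r5c5∈{2}] r5c5 has the single candidate 2. So r5c5=2.
Step 6. [r5c3∈{6}] r5c3's peers cover all but 6. So r5c3=6.
Step 7. [r3c4∈{1}] r3c4 has the single candidate 1. So r3c4=1.
Step 8. [r1c4∈{5}] r1c4's peers cover all but 5. So r1c4=5.
Step 9. [r1c3∈{4}] nothing but 4 survives at r1c3. So r1c3=4.
Step 10. [r2c2∈{1}] r2c2 has the single candidate 1. So r2c2=1.
Step 11. [r4c3∈{1}] nothing but 1 survives at r4c3 ⇒ r4c3=1.
Step 12. [r6c1∈{4}] r6c1 has the single candidate 4. So r6c1=4.
Step 13. [r6c2∈{2}] r6c2 is down to just 2, so r6c2=2.
Step 14. [r2c6∈{2}] r2c6 has the single candidate 2 ⇒ r2c6=2.
Step 15. [r4c6∈{4}] r4c6 has the single candidate 4, so r4c6=4.

Answer: 2 3 4 5 6 1 / 6 1 5 3 4 2 / 3 4 2 1 5 6 / 5 6 1 2 3 4 / 1 5 6 4 2 3 / 4 2 3 6 1 5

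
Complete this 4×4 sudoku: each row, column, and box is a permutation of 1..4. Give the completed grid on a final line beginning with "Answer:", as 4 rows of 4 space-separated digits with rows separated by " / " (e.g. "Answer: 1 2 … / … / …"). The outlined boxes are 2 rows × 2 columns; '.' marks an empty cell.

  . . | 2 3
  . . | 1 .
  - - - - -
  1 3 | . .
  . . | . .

Step 1. [r2c4∈{4}] r2c4's peers cover all but 4, so r2c4=4.
Step 2. [r1c1∈{4}] r1c1 is down to just 4 ⇒ r1c1=4.
Step 3. [r4c1∈{2}] r4c1's peers cover all but 2. So r4c1=2.
Step 4. [r4c2∈{4}] r4c2's peers cover all but 4, so r4c2=4.
Step 5. [r2c2∈{2}] only 2 remains possible at r2c2, so r2c2=2.
Step 6. [r4c3∈{3}] only 3 remains possible at r4c3. So r4c3=3.
Step 7. [r4c4∈{1}] r4c4's peers cover all but 1 ⇒ r4c4=1.
Step 8. [r1c2∈{1}] r1c2 is down to just 1, so r1c2=1.
Step 9. [r2c1∈{3}] r2c1's peers cover all but 3 ⇒ r2c1=3.
Step 10. [r3c3∈{4}] nothing but 4 survives at r3c3, so r3c3=4.
Step 11. [r3c4∈{2}] nothing but 2 survives at r3c4, so r3c4=2.

Answer: 4 1 2 3 / 3 2 1 4 / 1 3 4 2 / 2 4 3 1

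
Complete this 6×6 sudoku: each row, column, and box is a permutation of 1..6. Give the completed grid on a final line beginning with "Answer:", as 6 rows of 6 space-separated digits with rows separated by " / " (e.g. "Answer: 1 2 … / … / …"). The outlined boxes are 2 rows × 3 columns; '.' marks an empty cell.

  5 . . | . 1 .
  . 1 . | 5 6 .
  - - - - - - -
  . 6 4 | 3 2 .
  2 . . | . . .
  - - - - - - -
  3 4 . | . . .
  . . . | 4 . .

Step 1. [r1c4∈{2}] r1c4's peers cover all but 2, so r1c4=2.
Step 2. [r3c6∈{1,5}] row 3 places 5 nowhere but r3c6. So r3c6=5.
Step 3. [r1c2∈{3}] r1c2 has the single candidate 3 ⇒ r1c2=3.
Step 4. [r6c1∈{1,6}] r6c1 is the only open cell in col 1 admitting 6. So r6c1=6.
Step 5. [r6c2∈{2,5}] in col 2, 2 fits only at r6c2 ⇒ r6c2=2.
Step 6. [r4c3∈{1,3,5}] row 4 places 3 nowhere but r4c3. So r4c3=3.
Step 7. [r5c5∈{5}] nothing but 5 survives at r5c5. So r5c5=5.
Step 8. [r5c3∈{1}] only 1 remains possible at r5c3 ⇒ r5c3=1.
Step 9. [r4c4∈{1,6}] col 4 places 1 nowhere but r4c4 ⇒ r4c4=1.
Step 10. [r2c6∈{3,4}] r2c6 is the only open cell in row 2 admitting 3, so r2c6=3.
Step 11. [r4c6∈{4,6}] 6 has one home in row 4: r4c6. So r4c6=6.
Step 12. [r4c2∈{5}] r4c2's peers cover all but 5, so r4c2=5.
Step 13. [r2c3∈{2}] r2c3 has the single candidate 2. So r2c3=2.
Step 14. [r4c5∈{4}] only 4 remains possible at r4c5 ⇒ r4c5=4.
Step 15. [r3c1∈{1}] only 1 remains possible at r3c1. So r3c1=1.
Step 16. [r1c3∈{6}] r1c3 is down to just 6, so r1c3=6.
Step 17. [r5c4∈{6}] r5c4 is down to just 6, so r5c4=6.
Step 18. [r5c6∈{2}] r5c6 is down to just 2, so r5c6=2.
Step 19. [r6c3∈{5}] r6c3's peers cover all but 5, so r6c3=5.
Step 20. [r1c6∈{4}] r1c6 is down to just 4 ⇒ r1c6=4.
Step 21. [r6c5∈{3}] r6c5 has the single candidate 3. So r6c5=3.
Step 22. [r6c6∈{1}] r6c6 is down to just 1 ⇒ r6c6=1.
Step 23. [r2c1∈{4}] r2c1's peers cover all but 4. So r2c1=4.

Answer: 5 3 6 2 1 4 / 4 1 2 5 6 3 / 1 6 4 3 2 5 / 2 5 3 1 4 6 / 3 4 1 6 5 2 / 6 2 5 4 3 1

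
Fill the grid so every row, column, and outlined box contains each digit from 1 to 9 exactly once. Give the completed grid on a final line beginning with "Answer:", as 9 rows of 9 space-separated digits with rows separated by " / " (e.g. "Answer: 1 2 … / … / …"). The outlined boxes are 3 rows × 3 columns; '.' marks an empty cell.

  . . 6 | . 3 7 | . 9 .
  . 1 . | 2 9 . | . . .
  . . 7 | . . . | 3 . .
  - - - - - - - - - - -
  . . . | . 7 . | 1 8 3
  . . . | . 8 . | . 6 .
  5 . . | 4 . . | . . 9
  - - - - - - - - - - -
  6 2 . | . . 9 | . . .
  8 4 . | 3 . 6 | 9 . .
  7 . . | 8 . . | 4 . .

Step 1. [r5c9∈{2,4,5,7}] across box 6, 4 lands solely at r5c9, so r5c9=4.
Step 2. [r5c7∈{2,5,7}] r5c7 is the only open cell in box 6 admitting 5 ⇒ r5c7=5.
Step 3. [r5c1∈{1,2,3,9}] col 1 places 1 nowhere but r5c1 ⇒ r5c1=1.
Step 4. [r9c9∈{1,2,5,6}] across row 9, 6 lands solely at r9c9 ⇒ r9c9=6.
Step 5. [r7c4∈{1,5,7}] 7 has one home in col 4: r7c4, so r7c4=7.
Step 6. [r1c1∈{2,4}] row 1 places 4 nowhere but r1c1 ⇒ r1c1=4.
Step 7. [r3c1∈{2,9}] in box 1, 2 fits only at r3c1 ⇒ r3c1=2.
Step 8. [r4c1∈{9}] only 9 remains possible at r4c1, so r4c1=9.
Step 9. [r9c3∈{1,3,5,9}] 9 has one home in col 3: r9c3 ⇒ r9c3=9.
Step 10. [r7c5∈{1,4,5}] row 7 places 4 nowhere but r7c5, so r7c5=4.
Step 11. [r7c7∈{8}] only 8 remains possible at r7c7 ⇒ r7c7=8.
Step 12. [r3c2∈{5,8,9}] in row 3, 9 fits only at r3c2. So r3c2=9.
Step 13. [r1c7∈{2}] only 2 remains possible at r1c7 ⇒ r1c7=2.
Step 14. [r8c9∈{1,2,5,7}] r8c9 is the only open cell in col 9 admitting 2, so r8c9=2.
Step 15. [r6c8∈{2,7}] col 8 places 2 nowhere but r6c8, so r6c8=2.
Step 16. [r2c9∈{5,7,8}] in col 9, 7 fits only at r2c9 ⇒ r2c9=7.
Step 17. [r9c5∈{1,2,5}] in col 5, 2 fits only at r9c5 ⇒ r9c5=2.
Step 18. [r8c8∈{1,5,7}] in row 8, 7 fits only at r8c8. So r8c8=7.
Step 19. [r4c2∈{6}] r4c2's peers cover all but 6, so r4c2=6.
Step 20. [r3c4∈{1,5,6}] col 4 places 6 nowhere but r3c4 ⇒ r3c4=6.
Step 21. [r1c4∈{1,5}] r1c4 is the only open cell in col 4 admitting 1, so r1c4=1.
Step 22. [r3c5∈{5}] only 5 remains possible at r3c5, so r3c5=5.
Step 23. [r8c3∈{1,5}] row 8 places 5 nowhere but r8c3 ⇒ r8c3=5.
Step 24. [r2c8∈{4,5}] 5 has one home in row 2: r2c8, so r2c8=5.
Step 25. [r9c2∈{3}] only 3 remains possible at r9c2. So r9c2=3.
Step 26. [r9c8∈{1}] only 1 remains possible at r9c8, so r9c8=1.
Step 27. [r2c6∈{4,8}] across row 2, 4 lands solely at r2c6 ⇒ r2c6=4.
Step 28. [r2c3∈{3,8}] in row 2, 8 fits only at r2c3. So r2c3=8.
Step 29. [r6c6∈{1,3}] col 6 places 1 nowhere but r6c6, so r6c6=1.
Step 30. [r5c6∈{2,3}] 3 has one home in col 6: r5c6 ⇒ r5c6=3.
Step 31. [r4c6∈{2,5}] across col 6, 2 lands solely at r4c6 ⇒ r4c6=2.
Step 32. [r3c6∈{8}] r3c6's peers cover all but 8. So r3c6=8.
Step 33. [r6c2∈{7,8}] 8 has one home in row 6: r6c2 ⇒ r6c2=8.
Step 34. [r8c5∈{1}] nothing but 1 survives at r8c5 ⇒ r8c5=1.
Step 35. [r1c9∈{8}] only 8 remains possible at r1c9 ⇒ r1c9=8.
Step 36. [r6c5∈{6}] r6c5's peers cover all but 6 ⇒ r6c5=6.
Step 37. [r7c3∈{1}] r7c3 is down to just 1. So r7c3=1.
Step 38. [r7c8∈{3}] only 3 remains possible at r7c8. So r7c8=3.
Step 39. [r1c2∈{5}] nothing but 5 survives at r1c2. So r1c2=5.
Step 40. [r7c9∈{5}] r7c9 is down to just 5, so r7c9=5.
Step 41. [r9c6∈{5}] nothing but 5 survives at r9c6 ⇒ r9c6=5.
Step 42. [r5c4∈{9}] r5c4 has the single candidate 9. So r5c4=9.
Step 43. [r2c7∈{6}] nothing but 6 survives at r2c7 ⇒ r2c7=6.
Step 44. [r4c3∈{4}] nothing but 4 survives at r4c3 ⇒ r4c3=4.
Step 45. [r2c1∈{3}] r2c1's peers cover all but 3. So r2c1=3.
Step 46. [r3c8∈{4}] r3c8's peers cover all but 4. So r3c8=4.
Step 47. [r6c7∈{7}] r6c7 has the single candidate 7. So r6c7=7.
Step 48. [r5c2∈{7}] r5c2's peers cover all but 7. So r5c2=7.
Step 49. [r3c9∈{1}] r3c9 is down to just 1, so r3c9=1.
Step 50. [r4c4∈{5}] r4c4 is down to just 5, so r4c4=5.
Step 51. [r6c3∈{3}] r6c3 is down to just 3, so r6c3=3.
Step 52. [r5c3∈{2}] r5c3 is down to just 2. So r5c3=2.

Answer: 4 5 6 1 3 7 2 9 8 / 3 1 8 2 9 4 6 5 7 / 2 9 7 6 5 8 3 4 1 / 9 6 4 5 7 2 1 8 3 / 1 7 2 9 8 3 5 6 4 / 5 8 3 4 6 1 7 2 9 / 6 2 1 7 4 9 8 3 5 / 8 4 5 3 1 6 9 7 2 / 7 3 9 8 2 5 4 1 6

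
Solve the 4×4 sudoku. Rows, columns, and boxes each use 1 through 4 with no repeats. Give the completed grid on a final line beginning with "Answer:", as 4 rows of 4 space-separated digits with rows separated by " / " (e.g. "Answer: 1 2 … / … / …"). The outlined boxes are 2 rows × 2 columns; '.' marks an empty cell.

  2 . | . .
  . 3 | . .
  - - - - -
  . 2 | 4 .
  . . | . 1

Step 1. [r1c2∈{1,4}] col 2 places 1 nowhere but r1c2, so r1c2=1.
Step 2. [r3c4∈{3}] r3c4's peers cover all but 3 ⇒ r3c4=3.
Step 3. [r2c1∈{4}] nothing but 4 survives at r2c1. So r2c1=4.
Step 4. [r2c3∈{1,2}] in row 2, 1 fits only at r2c3. So r2c3=1.
Step 5. [r4c2∈{4}] r4c2 is down to just 4, so r4c2=4.
Step 6. [r1c4∈{4}] r1c4 is down to just 4. So r1c4=4.
Step 7. [r1c3∈{3}] r1c3 has the single candidate 3, so r1c3=3.
Step 8. [r4c3∈{2}] nothing but 2 survives at r4c3. So r4c3=2.
Step 9. [r4c1∈{3}] nothing but 3 survives at r4c1 ⇒ r4c1=3.
Step 10. [r3c1∈{1}] r3c1 has the single candidate 1. So r3c1=1.
Step 11. [r2c4∈{2}] r2c4's peers cover all but 2 ⇒ r2c4=2.

Answer: 2 1 3 4 / 4 3 1 2 / 1 2 4 3 / 3 4 2 1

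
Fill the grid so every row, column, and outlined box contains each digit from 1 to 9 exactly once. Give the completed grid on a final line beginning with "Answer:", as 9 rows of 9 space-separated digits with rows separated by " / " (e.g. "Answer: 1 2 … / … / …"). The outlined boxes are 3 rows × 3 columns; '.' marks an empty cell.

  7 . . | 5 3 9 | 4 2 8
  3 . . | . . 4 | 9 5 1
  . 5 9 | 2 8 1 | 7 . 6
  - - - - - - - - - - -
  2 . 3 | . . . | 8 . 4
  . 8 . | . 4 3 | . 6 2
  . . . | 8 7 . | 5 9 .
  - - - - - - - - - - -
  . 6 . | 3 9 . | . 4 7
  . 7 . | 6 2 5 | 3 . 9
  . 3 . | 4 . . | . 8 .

Step 1. [r5c7∈{1}] r5c7 has the single candidate 1, so r5c7=1.
Step 2. [r6c1∈{1,4,6}] 6 has one home in col 1: r6c1 ⇒ r6c1=6.
Step 3. [r2c3∈{2,6,8}] across row 2, 8 lands solely at r2c3 ⇒ r2c3=8.
Step 4. [r4c2∈{1,9}] r4c2 is the only open cell in col 2 admitting 9. So r4c2=9.
Step 5. [r5c1∈{5}] r5c1 is down to just 5, so r5c1=5.
Step 6. [r7c3∈{1,2,5}] 5 has one home in row 7: r7c3 ⇒ r7c3=5.
Step 7. [r7c1∈{1,8}] 1 has one home in row 7: r7c1, so r7c1=1.
Step 8. [r8c3∈{4}] nothing but 4 survives at r8c3. So r8c3=4.
Step 9. [r4c5∈{1,5,6}] in row 4, 5 fits only at r4c5, so r4c5=5.
Step 10. [r1c2∈{1}] only 1 remains possible at r1c2 ⇒ r1c2=1.
Step 11. [r9c3∈{2}] r9c3 has the single candidate 2 ⇒ r9c3=2.
Step 12. [r9c7∈{6}] r9c7 has the single candidate 6, so r9c7=6.
Step 13. [r6c6∈{2}] r6c6's peers cover all but 2. So r6c6=2.
Step 14. [r9c5∈{1}] r9c5 is down to just 1. So r9c5=1.
Step 15. [r9c1∈{9}] nothing but 9 survives at r9c1. So r9c1=9.
Step 16. [r2c2∈{2}] r2c2 is down to just 2. So r2c2=2.
Step 17. [r7c7∈{2}] nothing but 2 survives at r7c7 ⇒ r7c7=2.
Step 18. [r9c6∈{7}] r9c6 has the single candidate 7, so r9c6=7.
Step 19. [r6c2∈{4}] r6c2 is down to just 4. So r6c2=4.
Step 20. [r4c8∈{7}] only 7 remains possible at r4c8 ⇒ r4c8=7.
Step 21. [r5c3∈{7}] r5c3 has the single candidate 7, so r5c3=7.
Step 22. [r3c1∈{4}] only 4 remains possible at r3c1 ⇒ r3c1=4.
Step 23. [r2c4∈{7}] nothing but 7 survives at r2c4 ⇒ r2c4=7.
Step 24. [r6c3∈{1}] only 1 remains possible at r6c3. So r6c3=1.
Step 25. [r3c8∈{3}] r3c8 has the single candidate 3 ⇒ r3c8=3.
Step 26. [r1c3∈{6}] r1c3's peers cover all but 6, so r1c3=6.
Step 27. [r5c4∈{9}] nothing but 9 survives at r5c4. So r5c4=9.
Step 28. [r8c8∈{1}] nothing but 1 survives at r8c8, so r8c8=1.
Step 29. [r7c6∈{8}] r7c6 has the single candidate 8. So r7c6=8.
Step 30. [r4c6∈{6}] only 6 remains possible at r4c6. So r4c6=6.
Step 31. [r6c9∈{3}] only 3 remains possible at r6c9. So r6c9=3.
Step 32. [r4c4∈{1}] r4c4 is down to just 1 ⇒ r4c4=1.
Step 33. [r2c5∈{6}] r2c5 has the single candidate 6. So r2c5=6.
Step 34. [r8c1∈{8}] nothing but 8 survives at r8c1. So r8c1=8.
Step 35. [r9c9∈{5}] only 5 remains possible at r9c9, so r9c9=5.

Answer: 7 1 6 5 3 9 4 2 8 / 3 2 8 7 6 4 9 5 1 / 4 5 9 2 8 1 7 3 6 / 2 9 3 1 5 6 8 7 4 / 5 8 7 9 4 3 1 6 2 / 6 4 1 8 7 2 5 9 3 / 1 6 5 3 9 8 2 4 7 / 8 7 4 6 2 5 3 1 9 / 9 3 2 4 1 7 6 8 5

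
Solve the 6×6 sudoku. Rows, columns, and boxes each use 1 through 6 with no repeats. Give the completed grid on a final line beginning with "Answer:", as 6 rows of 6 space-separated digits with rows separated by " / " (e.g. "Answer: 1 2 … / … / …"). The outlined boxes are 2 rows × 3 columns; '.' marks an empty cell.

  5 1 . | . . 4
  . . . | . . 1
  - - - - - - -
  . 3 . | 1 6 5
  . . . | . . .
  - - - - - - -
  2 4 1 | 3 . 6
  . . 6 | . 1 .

Step 1. [r4c5∈{2,3,4}] r4c5 is the only open cell in col 5 admitting 4. So r4c5=4.
Step 2. [r4c4∈{2}] nothing but 2 survives at r4c4 ⇒ r4c4=2.
Step 3. [r2c2∈{2,6}] 2 has one home in col 2: r2c2, so r2c2=2.
Step 4. [r2c1∈{3,4,6}] in box 1, 6 fits only at r2c1 ⇒ r2c1=6.
Step 5. [r6c2∈{5}] nothing but 5 survives at r6c2 ⇒ r6c2=5.
Step 6. [r2c3∈{3,4}] 4 has one home in row 2: r2c3 ⇒ r2c3=4.
Step 7. [r2c5∈{3,5}] 3 has one home in row 2: r2c5 ⇒ r2c5=3.
Step 8. [r4c2∈{6}] nothing but 6 survives at r4c2. So r4c2=6.
Step 9. [r3c3∈{2}] r3c3's peers cover all but 2. So r3c3=2.
Step 10. [r1c4∈{6}] nothing but 6 survives at r1c4 ⇒ r1c4=6.
Step 11. [r1c5∈{2}] r1c5 is down to just 2 ⇒ r1c5=2.
Step 12. [r4c1∈{1}] r4c1 has the single candidate 1, so r4c1=1.
Step 13. [r5c5∈{5}] only 5 remains possible at r5c5, so r5c5=5.
Step 14. [r6c6∈{2}] r6c6 is down to just 2 ⇒ r6c6=2.
Step 15. [r6c4∈{4}] r6c4 is down to just 4 ⇒ r6c4=4.
Step 16. [r4c6∈{3}] nothing but 3 survives at r4c6, so r4c6=3.
Step 17. [r4c3∈{5}] r4c3 has the single candidate 5, so r4c3=5.
Step 18. [r3c1∈{4}] r3c1's peers cover all but 4, so r3c1=4.
Step 19. [r2c4∈{5}] r2c4 has the single candidate 5. So r2c4=5.
Step 20. [r1c3∈{3}] only 3 remains possible at r1c3 ⇒ r1c3=3.
Step 21. [r6c1∈{3}] r6c1 is down to just 3, so r6c1=3.

Answer: 5 1 3 6 2 4 / 6 2 4 5 3 1 / 4 3 2 1 6 5 / 1 6 5 2 4 3 / 2 4 1 3 5 6 / 3 5 6 4 1 2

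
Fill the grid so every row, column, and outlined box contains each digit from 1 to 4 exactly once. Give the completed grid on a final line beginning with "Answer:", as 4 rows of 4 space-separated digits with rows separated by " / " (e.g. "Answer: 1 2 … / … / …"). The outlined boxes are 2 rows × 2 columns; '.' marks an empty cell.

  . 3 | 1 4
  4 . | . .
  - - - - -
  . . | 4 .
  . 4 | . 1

Step 1. [r1c1∈{2}] only 2 remains possible at r1c1 ⇒ r1c1=2.
Step 2. [r4c3∈{2,3}] across row 4, 2 lands solely at r4c3 ⇒ r4c3=2.
Step 3. [r3c4∈{3}] r3c4 is down to just 3 ⇒ r3c4=3.
Step 4. [r3c1∈{1}] only 1 remains possible at r3c1. So r3c1=1.
Step 5. [r3c2∈{2}] r3c2 is down to just 2, so r3c2=2.
Step 6. [r2c2∈{1}] r2c2's peers cover all but 1 ⇒ r2c2=1.
Step 7. [r4c1∈{3}] r4c1 has the single candidate 3. So r4c1=3.
Step 8. [r2c3∈{3}] nothing but 3 survives at r2c3. So r2c3=3.
Step 9. [r2c4∈{2}] r2c4 has the single candidate 2 ⇒ r2c4=2.

Answer: 2 3 1 4 / 4 1 3 2 / 1 2 4 3 / 3 4 2 1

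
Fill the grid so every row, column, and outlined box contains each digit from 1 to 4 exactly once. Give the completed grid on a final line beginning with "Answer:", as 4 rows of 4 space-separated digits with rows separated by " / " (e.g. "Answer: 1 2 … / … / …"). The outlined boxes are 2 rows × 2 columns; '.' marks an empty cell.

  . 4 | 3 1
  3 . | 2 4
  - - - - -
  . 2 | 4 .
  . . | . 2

Step 1. [r3c1∈{1}] r3c1 is down to just 1 ⇒ r3c1=1.
Step 2. [r4c3∈{1}] only 1 remains possible at r4c3, so r4c3=1.
Step 3. [r1c1∈{2}] r1c1 has the single candidate 2. So r1c1=2.
Step 4. [r2c2∈{1}] only 1 remains possible at r2c2 ⇒ r2c2=1.
Step 5. [r4c2∈{3}] r4c2 has the single candidate 3 ⇒ r4c2=3.
Step 6. [r4c1∈{4}] r4c1's peers cover all but 4, so r4c1=4.
Step 7. [r3c4∈{3}] r3c4's peers cover all but 3, so r3c4=3.

Answer: 2 4 3 1 / 3 1 2 4 / 1 2 4 3 / 4 3 1 2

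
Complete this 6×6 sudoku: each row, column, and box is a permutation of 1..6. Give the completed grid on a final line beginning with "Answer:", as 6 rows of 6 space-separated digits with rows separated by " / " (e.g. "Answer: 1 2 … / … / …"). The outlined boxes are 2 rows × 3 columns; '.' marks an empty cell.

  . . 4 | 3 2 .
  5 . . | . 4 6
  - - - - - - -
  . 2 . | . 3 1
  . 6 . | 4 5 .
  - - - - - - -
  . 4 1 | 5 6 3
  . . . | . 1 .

Step 1. [r6c3∈{2,3,5,6}] in col 3, 6 fits only at r6c3. So r6c3=6.
Step 2. [r1c2∈{1}] r1c2 is down to just 1 ⇒ r1c2=1.
Step 3. [r6c4∈{2}] r6c4 is down to just 2. So r6c4=2.
Step 4. [r6c1∈{3}] r6c1 is down to just 3 ⇒ r6c1=3.
Step 5. [r2c3∈{2,3}] in row 2, 2 fits only at r2c3 ⇒ r2c3=2.
Step 6. [r6c6∈{4}] r6c6 is down to just 4. So r6c6=4.
Step 7. [r3c3∈{5}] nothing but 5 survives at r3c3. So r3c3=5.
Step 8. [r4c3∈{3}] only 3 remains possible at r4c3 ⇒ r4c3=3.
Step 9. [r4c1∈{1}] r4c1's peers cover all but 1. So r4c1=1.
Step 10. [r2c2∈{3}] only 3 remains possible at r2c2, so r2c2=3.
Step 11. [r1c1∈{6}] r1c1 has the single candidate 6 ⇒ r1c1=6.
Step 12. [r6c2∈{5}] nothing but 5 survives at r6c2 ⇒ r6c2=5.
Step 13. [r5c1∈{2}] only 2 remains possible at r5c1 ⇒ r5c1=2.
Step 14. [r3c4∈{6}] r3c4 has the single candidate 6, so r3c4=6.
Step 15. [r3c1∈{4}] nothing but 4 survives at r3c1, so r3c1=4.
Step 16. [r2c4∈{1}] r2c4's peers cover all but 1, so r2c4=1.
Step 17. [r1c6∈{5}] r1c6 has the single candidate 5, so r1c6=5.
Step 18. [r4c6∈{2}] nothing but 2 survives at r4c6. So r4c6=2.

Answer: 6 1 4 3 2 5 / 5 3 2 1 4 6 / 4 2 5 6 3 1 / 1 6 3 4 5 2 / 2 4 1 5 6 3 / 3 5 6 2 1 4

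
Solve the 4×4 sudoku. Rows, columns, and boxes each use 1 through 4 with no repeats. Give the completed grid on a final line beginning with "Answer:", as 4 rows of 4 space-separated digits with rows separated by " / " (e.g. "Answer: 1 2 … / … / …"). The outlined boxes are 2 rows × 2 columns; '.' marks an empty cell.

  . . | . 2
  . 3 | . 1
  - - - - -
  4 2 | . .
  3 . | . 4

Step 1. [r4c2∈{1}] r4c2 is down to just 1. So r4c2=1.
Step 2. [r1c3∈{3,4}] 3 has one home in row 1: r1c3, so r1c3=3.
Step 3. [r4c3∈{2}] r4c3 is down to just 2, so r4c3=2.
Step 4. [r1c1∈{1}] only 1 remains possible at r1c1 ⇒ r1c1=1.
Step 5. [r2c1∈{2}] only 2 remains possible at r2c1. So r2c1=2.
Step 6. [r3c4∈{3}] r3c4's peers cover all but 3 ⇒ r3c4=3.
Step 7. [r1c2∈{4}] nothing but 4 survives at r1c2 ⇒ r1c2=4.
Step 8. [r3c3∈{1}] only 1 remains possible at r3c3. So r3c3=1.
Step 9. [r2c3∈{4}] r2c3 is down to just 4 ⇒ r2c3=4.

Answer: 1 4 3 2 / 2 3 4 1 / 4 2 1 3 / 3 1 2 4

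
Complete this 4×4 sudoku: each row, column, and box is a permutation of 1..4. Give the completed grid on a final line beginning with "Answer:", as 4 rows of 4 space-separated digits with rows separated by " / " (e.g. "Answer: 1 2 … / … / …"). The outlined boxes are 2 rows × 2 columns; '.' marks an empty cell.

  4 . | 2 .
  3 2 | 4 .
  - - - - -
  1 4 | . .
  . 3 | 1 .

Step 1. [r3c4∈{2,3}] r3c4 is the only open cell in row 3 admitting 2. So r3c4=2.
Step 2. [r1c4∈{1,3}] in row 1, 3 fits only at r1c4, so r1c4=3.
Step 3. [r4c4∈{4}] r4c4's peers cover all but 4 ⇒ r4c4=4.
Step 4. [r4c1∈{2}] r4c1 has the single candidate 2. So r4c1=2.
Step 5. [r3c3∈{3}] r3c3 is down to just 3. So r3c3=3.
Step 6. [r1c2∈{1}] only 1 remains possible at r1c2. So r1c2=1.
Step 7. [r2c4∈{1}] r2c4 has the single candidate 1. So r2c4=1.

Answer: 4 1 2 3 / 3 2 4 1 / 1 4 3 2 / 2 3 1 4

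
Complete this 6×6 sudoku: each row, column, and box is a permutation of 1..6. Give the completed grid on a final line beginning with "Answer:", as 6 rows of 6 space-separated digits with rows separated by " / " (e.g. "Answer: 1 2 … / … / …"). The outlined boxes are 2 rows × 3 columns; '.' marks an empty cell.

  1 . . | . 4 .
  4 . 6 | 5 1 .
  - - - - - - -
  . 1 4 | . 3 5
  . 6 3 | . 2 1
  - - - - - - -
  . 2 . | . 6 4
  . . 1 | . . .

Step 1. [r5c3∈{5}] r5c3 is down to just 5, so r5c3=5.
Step 2. [r2c6∈{2,3}] 2 has one home in row 2: r2c6, so r2c6=2.
Step 3. [r6c6∈{3}] r6c6 has the single candidate 3 ⇒ r6c6=3.
Step 4. [r1c4∈{3,6}] r1c4 is the only open cell in col 4 admitting 3. So r1c4=3.
Step 5. [r1c6∈{6}] nothing but 6 survives at r1c6 ⇒ r1c6=6.
Step 6. [r2c2∈{3}] only 3 remains possible at r2c2, so r2c2=3.
Step 7. [r1c2∈{5}] only 5 remains possible at r1c2. So r1c2=5.
Step 8. [r6c2∈{4}] nothing but 4 survives at r6c2. So r6c2=4.
Step 9. [r6c5∈{5}] nothing but 5 survives at r6c5, so r6c5=5.
Step 10. [r5c4∈{1}] r5c4's peers cover all but 1 ⇒ r5c4=1.
Step 11. [r3c1∈{2}] r3c1's peers cover all but 2 ⇒ r3c1=2.
Step 12. [r4c1∈{5}] nothing but 5 survives at r4c1, so r4c1=5.
Step 13. [r5c1∈{3}] r5c1 has the single candidate 3. So r5c1=3.
Step 14. [r4c4∈{4}] r4c4's peers cover all but 4 ⇒ r4c4=4.
Step 15. [r1c3∈{2}] r1c3 has the single candidate 2. So r1c3=2.
Step 16. [r6c4∈{2}] r6c4's peers cover all but 2. So r6c4=2.
Step 17. [r6c1∈{6}] r6c1's peers cover all but 6. So r6c1=6.
Step 18. [r3c4∈{6}] r3c4 has the single candidate 6, so r3c4=6.

Answer: 1 5 2 3 4 6 / 4 3 6 5 1 2 / 2 1 4 6 3 5 / 5 6 3 4 2 1 / 3 2 5 1 6 4 / 6 4 1 2 5 3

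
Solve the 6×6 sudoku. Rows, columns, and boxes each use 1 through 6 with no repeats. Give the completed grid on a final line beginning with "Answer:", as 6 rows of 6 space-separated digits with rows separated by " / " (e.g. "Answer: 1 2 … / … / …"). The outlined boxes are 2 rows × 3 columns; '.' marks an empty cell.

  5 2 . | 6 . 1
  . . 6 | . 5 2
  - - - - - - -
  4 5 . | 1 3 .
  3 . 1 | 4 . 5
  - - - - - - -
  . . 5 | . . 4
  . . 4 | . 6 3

Step 1. [r6c2∈{1}] r6c2's peers cover all but 1 ⇒ r6c2=1.
Step 2. [r5c4∈{2}] r5c4 has the single candidate 2 ⇒ r5c4=2.
Step 3. [r5c2∈{3,6}] 3 has one home in row 5: r5c2 ⇒ r5c2=3.
Step 4. [r1c5∈{4}] only 4 remains possible at r1c5 ⇒ r1c5=4.
Step 5. [r2c4∈{3}] r2c4 has the single candidate 3. So r2c4=3.
Step 6. [r6c4∈{5}] nothing but 5 survives at r6c4, so r6c4=5.
Step 7. [r5c5∈{1}] nothing but 1 survives at r5c5 ⇒ r5c5=1.
Step 8. [r1c3∈{3}] nothing but 3 survives at r1c3, so r1c3=3.
Step 9. [r4c2∈{6}] nothing but 6 survives at r4c2 ⇒ r4c2=6.
Step 10. [r4c5∈{2}] r4c5's peers cover all but 2, so r4c5=2.
Step 11. [r5c1∈{6}] r5c1 has the single candidate 6, so r5c1=6.
Step 12. [r3c6∈{6}] only 6 remains possible at r3c6. So r3c6=6.
Step 13. [r2c2∈{4}] only 4 remains possible at r2c2, so r2c2=4.
Step 14. [r6c1∈{2}] only 2 remains possible at r6c1. So r6c1=2.
Step 15. [r2c1∈{1}] nothing but 1 survives at r2c1. So r2c1=1.
Step 16. [r3c3∈{2}] nothing but 2 survives at r3c3. So r3c3=2.

Answer: 5 2 3 6 4 1 / 1 4 6 3 5 2 / 4 5 2 1 3 6 / 3 6 1 4 2 5 / 6 3 5 2 1 4 / 2 1 4 5 6 3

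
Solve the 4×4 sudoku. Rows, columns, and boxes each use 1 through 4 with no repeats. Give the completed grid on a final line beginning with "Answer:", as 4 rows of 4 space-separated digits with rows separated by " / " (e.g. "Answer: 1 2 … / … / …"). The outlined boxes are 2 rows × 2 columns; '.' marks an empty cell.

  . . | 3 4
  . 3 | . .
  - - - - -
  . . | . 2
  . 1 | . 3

Step 1. [r2c1∈{1,2,4}] across row 2, 4 lands solely at r2c1, so r2c1=4.
Step 2. [r3c3∈{1,4}] r3c3 is the only open cell in row 3 admitting 1. So r3c3=1.
Step 3. [r4c1∈{2}] r4c1 is down to just 2 ⇒ r4c1=2.
Step 4. [r1c2∈{2}] r1c2's peers cover all but 2, so r1c2=2.
Step 5. [r3c1∈{3}] r3c1 is down to just 3. So r3c1=3.
Step 6. [r4c3∈{4}] r4c3's peers cover all but 4 ⇒ r4c3=4.
Step 7. [r2c4∈{1}] r2c4's peers cover all but 1, so r2c4=1.
Step 8. [r2c3∈{2}] nothing but 2 survives at r2c3 ⇒ r2c3=2.
Step 9. [r1c1∈{1}] nothing but 1 survives at r1c1 ⇒ r1c1=1.
Step 10. [r3c2∈{4}] r3c2's peers cover all but 4 ⇒ r3c2=4.

Answer: 1 2 3 4 / 4 3 2 1 / 3 4 1 2 / 2 1 4 3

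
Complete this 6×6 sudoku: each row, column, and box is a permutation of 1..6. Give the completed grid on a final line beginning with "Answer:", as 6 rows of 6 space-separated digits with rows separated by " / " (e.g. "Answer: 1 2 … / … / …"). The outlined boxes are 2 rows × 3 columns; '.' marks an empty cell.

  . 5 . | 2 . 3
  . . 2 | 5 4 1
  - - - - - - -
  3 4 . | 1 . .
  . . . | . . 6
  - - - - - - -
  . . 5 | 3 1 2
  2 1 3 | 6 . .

Step 1. [r2c1∈{6}] r2c1 is down to just 6, so r2c1=6.
Step 2. [r3c6∈{5}] r3c6 is down to just 5, so r3c6=5.
Step 3. [r1c3∈{1,4}] r1c3 is the only open cell in col 3 admitting 4. So r1c3=4.
Step 4. [r3c5∈{2}] only 2 remains possible at r3c5 ⇒ r3c5=2.
Step 5. [r4c3∈{1}] r4c3 has the single candidate 1. So r4c3=1.
Step 6. [r4c1∈{5}] nothing but 5 survives at r4c1 ⇒ r4c1=5.
Step 7. [r6c6∈{4}] r6c6 is down to just 4. So r6c6=4.
Step 8. [r5c2∈{6}] r5c2 is down to just 6, so r5c2=6.
Step 9. [r1c5∈{6}] r1c5 has the single candidate 6, so r1c5=6.
Step 10. [r1c1∈{1}] r1c1 is down to just 1, so r1c1=1.
Step 11. [r4c5∈{3}] only 3 remains possible at r4c5. So r4c5=3.
Step 12. [r6c5∈{5}] r6c5's peers cover all but 5. So r6c5=5.
Step 13. [r5c1∈{4}] r5c1's peers cover all but 4. So r5c1=4.
Step 14. [r2c2∈{3}] nothing but 3 survives at r2c2. So r2c2=3.
Step 15. [r4c4∈{4}] r4c4 is down to just 4. So r4c4=4.
Step 16. [r3c3∈{6}] r3c3 has the single candidate 6. So r3c3=6.
Step 17. [r4c2∈{2}] r4c2 has the single candidate 2. So r4c2=2.

Answer: 1 5 4 2 6 3 / 6 3 2 5 4 1 / 3 4 6 1 2 5 / 5 2 1 4 3 6 / 4 6 5 3 1 2 / 2 1 3 6 5 4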